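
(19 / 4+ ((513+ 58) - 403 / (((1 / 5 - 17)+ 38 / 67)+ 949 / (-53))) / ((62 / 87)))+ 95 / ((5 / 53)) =1580568767 / 863908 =1829.56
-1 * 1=-1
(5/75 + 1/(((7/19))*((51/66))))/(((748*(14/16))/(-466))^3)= -5172263301952/4003659732765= -1.29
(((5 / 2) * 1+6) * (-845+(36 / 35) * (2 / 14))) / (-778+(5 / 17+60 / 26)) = 777657673 / 83967870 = 9.26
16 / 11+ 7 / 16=333 / 176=1.89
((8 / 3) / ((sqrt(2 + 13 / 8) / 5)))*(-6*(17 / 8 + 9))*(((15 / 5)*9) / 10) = -4806*sqrt(58) / 29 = -1262.12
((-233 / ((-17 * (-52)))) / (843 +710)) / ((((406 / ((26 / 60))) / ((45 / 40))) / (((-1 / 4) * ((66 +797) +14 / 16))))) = 4830789 / 109760573440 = 0.00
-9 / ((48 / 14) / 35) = -735 / 8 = -91.88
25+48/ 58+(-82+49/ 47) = -75142/ 1363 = -55.13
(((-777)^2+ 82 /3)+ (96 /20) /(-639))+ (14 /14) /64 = 41152032233 /68160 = 603756.34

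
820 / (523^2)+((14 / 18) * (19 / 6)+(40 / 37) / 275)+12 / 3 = 194472673063 / 30058101810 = 6.47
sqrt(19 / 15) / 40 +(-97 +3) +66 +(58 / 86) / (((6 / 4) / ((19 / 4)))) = -6673 / 258 +sqrt(285) / 600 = -25.84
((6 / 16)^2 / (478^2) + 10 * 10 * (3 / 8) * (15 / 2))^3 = 69564056288694928990877016729 / 3126851826478980530176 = 22247314.60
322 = 322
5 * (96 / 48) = 10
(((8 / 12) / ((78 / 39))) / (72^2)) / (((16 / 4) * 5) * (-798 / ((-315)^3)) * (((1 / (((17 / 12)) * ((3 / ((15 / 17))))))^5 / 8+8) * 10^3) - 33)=-98783701122001 / 44421629760223146176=-0.00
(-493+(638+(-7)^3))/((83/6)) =-1188/83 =-14.31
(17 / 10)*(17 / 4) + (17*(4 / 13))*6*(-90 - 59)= -2427923 / 520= -4669.08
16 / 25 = 0.64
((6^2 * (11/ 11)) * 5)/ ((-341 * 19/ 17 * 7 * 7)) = -3060/ 317471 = -0.01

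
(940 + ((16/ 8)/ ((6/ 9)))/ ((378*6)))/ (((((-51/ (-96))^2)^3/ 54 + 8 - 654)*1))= -381522481774592/ 262194699555929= -1.46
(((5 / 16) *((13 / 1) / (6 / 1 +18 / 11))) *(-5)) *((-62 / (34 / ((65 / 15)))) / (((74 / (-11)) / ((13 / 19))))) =-206023675 / 96372864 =-2.14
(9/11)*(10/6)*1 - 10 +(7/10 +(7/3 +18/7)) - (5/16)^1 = -61799/18480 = -3.34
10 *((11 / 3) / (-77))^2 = 10 / 441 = 0.02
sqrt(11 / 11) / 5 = 1 / 5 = 0.20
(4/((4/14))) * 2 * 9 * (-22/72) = -77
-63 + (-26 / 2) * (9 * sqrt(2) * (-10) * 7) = -63 + 8190 * sqrt(2) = 11519.41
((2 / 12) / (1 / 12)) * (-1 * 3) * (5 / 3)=-10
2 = 2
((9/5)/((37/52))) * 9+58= 14942/185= 80.77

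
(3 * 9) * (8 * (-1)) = -216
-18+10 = -8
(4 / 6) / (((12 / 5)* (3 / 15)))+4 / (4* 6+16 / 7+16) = 494 / 333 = 1.48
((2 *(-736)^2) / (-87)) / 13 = -1083392 / 1131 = -957.91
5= 5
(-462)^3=-98611128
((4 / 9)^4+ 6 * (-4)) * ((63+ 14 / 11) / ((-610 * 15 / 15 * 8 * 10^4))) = 13893257 / 440243100000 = 0.00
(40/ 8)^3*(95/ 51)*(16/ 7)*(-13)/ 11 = -2470000/ 3927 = -628.98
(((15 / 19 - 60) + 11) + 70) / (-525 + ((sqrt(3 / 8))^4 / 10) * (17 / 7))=-618240 / 14895031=-0.04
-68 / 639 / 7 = -0.02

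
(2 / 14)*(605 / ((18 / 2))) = 605 / 63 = 9.60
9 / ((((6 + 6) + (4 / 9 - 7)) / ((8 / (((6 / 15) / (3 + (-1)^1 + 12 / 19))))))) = 81000 / 931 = 87.00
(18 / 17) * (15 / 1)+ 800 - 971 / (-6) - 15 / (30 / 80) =95647 / 102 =937.72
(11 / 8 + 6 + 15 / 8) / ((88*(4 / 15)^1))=555 / 1408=0.39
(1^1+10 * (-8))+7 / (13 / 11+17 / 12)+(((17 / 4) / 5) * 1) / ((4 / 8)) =-36557 / 490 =-74.61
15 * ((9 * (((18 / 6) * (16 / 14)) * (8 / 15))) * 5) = 8640 / 7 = 1234.29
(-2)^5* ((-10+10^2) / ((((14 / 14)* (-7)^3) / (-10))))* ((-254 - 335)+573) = 460800 / 343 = 1343.44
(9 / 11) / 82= 9 / 902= 0.01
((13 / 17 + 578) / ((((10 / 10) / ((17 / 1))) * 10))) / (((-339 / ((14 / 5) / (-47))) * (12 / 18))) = 68873 / 265550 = 0.26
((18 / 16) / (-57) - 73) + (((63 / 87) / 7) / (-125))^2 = -145847795507 / 1997375000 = -73.02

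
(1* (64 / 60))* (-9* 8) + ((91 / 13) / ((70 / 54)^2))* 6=-9066 / 175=-51.81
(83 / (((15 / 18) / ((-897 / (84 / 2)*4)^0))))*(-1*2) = -996 / 5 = -199.20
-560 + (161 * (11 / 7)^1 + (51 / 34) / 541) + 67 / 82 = -6791382 / 22181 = -306.18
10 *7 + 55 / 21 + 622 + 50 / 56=58423 / 84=695.51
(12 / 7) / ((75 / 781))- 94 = -13326 / 175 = -76.15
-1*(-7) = 7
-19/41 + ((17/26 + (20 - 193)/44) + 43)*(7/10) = 27.34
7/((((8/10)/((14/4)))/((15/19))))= 24.18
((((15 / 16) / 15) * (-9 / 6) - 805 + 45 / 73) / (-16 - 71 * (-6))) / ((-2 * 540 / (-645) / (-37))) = 2989901069 / 68958720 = 43.36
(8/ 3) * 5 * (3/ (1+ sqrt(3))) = -20+ 20 * sqrt(3) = 14.64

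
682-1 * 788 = -106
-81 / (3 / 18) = -486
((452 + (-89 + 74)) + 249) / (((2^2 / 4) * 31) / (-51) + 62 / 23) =804678 / 2449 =328.57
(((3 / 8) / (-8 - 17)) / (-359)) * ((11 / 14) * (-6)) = -99 / 502600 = -0.00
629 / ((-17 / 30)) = -1110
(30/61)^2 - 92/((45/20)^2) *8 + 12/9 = -43343728/301401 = -143.81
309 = 309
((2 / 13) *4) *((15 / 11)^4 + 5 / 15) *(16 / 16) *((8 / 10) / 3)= 5328512 / 8564985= 0.62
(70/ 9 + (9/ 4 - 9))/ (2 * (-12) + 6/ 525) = -6475/ 151128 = -0.04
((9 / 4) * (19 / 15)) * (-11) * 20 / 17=-627 / 17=-36.88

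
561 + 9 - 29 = 541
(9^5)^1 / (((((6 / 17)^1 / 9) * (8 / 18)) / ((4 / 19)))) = 27103491 / 38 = 713249.76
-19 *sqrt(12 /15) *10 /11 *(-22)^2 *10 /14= -16720 *sqrt(5) /7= -5341.01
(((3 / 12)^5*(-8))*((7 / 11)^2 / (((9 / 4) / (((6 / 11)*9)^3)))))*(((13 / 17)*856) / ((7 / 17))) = -42589638 / 161051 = -264.45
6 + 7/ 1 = 13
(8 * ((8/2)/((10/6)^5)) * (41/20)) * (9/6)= 119556/15625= 7.65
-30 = -30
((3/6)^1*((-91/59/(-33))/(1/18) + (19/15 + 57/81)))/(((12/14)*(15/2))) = 862204/3942675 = 0.22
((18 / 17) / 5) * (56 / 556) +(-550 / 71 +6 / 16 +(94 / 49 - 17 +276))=83382125019 / 328835080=253.57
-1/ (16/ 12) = -3/ 4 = -0.75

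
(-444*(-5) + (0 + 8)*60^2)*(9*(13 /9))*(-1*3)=-1209780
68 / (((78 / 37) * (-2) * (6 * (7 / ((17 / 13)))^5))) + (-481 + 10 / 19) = -13330504287836893 / 27744469171146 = -480.47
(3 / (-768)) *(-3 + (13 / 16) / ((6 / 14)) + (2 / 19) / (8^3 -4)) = 127865 / 29650944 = 0.00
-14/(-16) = 7/8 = 0.88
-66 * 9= -594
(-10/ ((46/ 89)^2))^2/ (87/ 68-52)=-26665452425/ 965171609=-27.63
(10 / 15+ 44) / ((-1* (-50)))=67 / 75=0.89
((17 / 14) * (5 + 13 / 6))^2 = 534361 / 7056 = 75.73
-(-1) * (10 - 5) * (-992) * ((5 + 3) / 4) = -9920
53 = 53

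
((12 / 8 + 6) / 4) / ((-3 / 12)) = -15 / 2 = -7.50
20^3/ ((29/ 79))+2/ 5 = 3160058/ 145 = 21793.50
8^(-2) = 1/64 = 0.02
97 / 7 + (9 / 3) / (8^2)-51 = -16619 / 448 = -37.10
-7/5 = -1.40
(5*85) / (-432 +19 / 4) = -1700 / 1709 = -0.99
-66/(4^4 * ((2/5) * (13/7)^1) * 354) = -385/392704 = -0.00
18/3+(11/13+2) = 115/13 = 8.85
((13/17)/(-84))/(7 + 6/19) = -247/198492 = -0.00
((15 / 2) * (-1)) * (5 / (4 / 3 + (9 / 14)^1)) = -1575 / 83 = -18.98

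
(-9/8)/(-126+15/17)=51/5672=0.01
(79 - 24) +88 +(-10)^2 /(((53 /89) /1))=16479 /53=310.92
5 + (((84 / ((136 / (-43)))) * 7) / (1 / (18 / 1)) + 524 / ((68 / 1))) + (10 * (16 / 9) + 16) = -504889 / 153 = -3299.93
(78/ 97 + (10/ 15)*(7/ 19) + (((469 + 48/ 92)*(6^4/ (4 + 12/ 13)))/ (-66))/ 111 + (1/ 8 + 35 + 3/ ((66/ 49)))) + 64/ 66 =1552714071/ 69009292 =22.50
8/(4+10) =4/7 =0.57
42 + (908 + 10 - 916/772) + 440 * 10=1034251/193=5358.81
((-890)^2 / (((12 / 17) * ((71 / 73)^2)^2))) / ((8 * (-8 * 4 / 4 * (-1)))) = 95600548458425 / 4879042752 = 19594.12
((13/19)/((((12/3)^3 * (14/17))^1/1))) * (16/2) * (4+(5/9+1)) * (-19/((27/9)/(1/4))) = -0.91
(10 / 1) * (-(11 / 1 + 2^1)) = -130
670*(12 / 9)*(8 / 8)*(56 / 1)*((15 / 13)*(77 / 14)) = 4127200 / 13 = 317476.92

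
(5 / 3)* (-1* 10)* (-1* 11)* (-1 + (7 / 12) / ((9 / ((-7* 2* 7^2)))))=-675125 / 81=-8334.88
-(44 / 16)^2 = -121 / 16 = -7.56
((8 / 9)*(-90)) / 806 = -40 / 403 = -0.10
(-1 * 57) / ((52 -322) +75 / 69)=1311 / 6185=0.21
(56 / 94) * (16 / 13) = 448 / 611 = 0.73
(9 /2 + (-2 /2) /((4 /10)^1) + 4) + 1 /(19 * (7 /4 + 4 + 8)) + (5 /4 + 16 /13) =461053 /54340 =8.48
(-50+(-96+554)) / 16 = 51 / 2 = 25.50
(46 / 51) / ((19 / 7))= 322 / 969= 0.33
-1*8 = -8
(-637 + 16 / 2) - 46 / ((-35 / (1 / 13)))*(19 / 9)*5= -627.93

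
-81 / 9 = -9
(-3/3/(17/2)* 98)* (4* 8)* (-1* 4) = 25088/17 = 1475.76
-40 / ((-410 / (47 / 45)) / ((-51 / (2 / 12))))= -6392 / 205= -31.18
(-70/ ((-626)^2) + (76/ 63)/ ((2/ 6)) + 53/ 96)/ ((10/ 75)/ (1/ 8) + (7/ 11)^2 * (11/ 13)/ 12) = 196335673105/ 51554422808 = 3.81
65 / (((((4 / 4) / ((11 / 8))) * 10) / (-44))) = -1573 / 4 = -393.25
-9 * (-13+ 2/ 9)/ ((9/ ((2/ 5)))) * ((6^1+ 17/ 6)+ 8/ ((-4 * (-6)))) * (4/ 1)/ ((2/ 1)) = 2530/ 27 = 93.70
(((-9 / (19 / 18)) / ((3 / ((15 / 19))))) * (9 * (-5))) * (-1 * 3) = -109350 / 361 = -302.91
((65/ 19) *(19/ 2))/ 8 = 65/ 16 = 4.06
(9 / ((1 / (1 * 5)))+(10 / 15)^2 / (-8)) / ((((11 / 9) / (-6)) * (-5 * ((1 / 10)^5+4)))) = 11.03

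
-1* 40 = -40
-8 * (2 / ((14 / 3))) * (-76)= 1824 / 7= 260.57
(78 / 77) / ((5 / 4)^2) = 1248 / 1925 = 0.65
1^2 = 1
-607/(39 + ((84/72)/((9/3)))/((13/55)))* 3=-426114/9511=-44.80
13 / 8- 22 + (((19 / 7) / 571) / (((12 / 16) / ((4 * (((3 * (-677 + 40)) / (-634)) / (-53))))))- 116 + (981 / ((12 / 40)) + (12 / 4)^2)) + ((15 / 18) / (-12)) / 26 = 56437670172415 / 17958790512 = 3142.62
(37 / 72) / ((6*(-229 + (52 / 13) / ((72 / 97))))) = -37 / 96600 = -0.00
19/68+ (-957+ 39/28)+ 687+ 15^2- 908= -113208/119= -951.33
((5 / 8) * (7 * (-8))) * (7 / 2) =-245 / 2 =-122.50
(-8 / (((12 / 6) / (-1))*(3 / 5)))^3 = 8000 / 27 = 296.30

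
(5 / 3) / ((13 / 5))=25 / 39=0.64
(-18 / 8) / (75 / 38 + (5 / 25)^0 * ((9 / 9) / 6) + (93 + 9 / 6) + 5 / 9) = -1539 / 66482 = -0.02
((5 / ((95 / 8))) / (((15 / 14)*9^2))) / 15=0.00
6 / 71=0.08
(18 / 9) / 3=2 / 3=0.67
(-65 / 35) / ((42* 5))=-13 / 1470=-0.01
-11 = -11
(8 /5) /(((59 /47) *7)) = 376 /2065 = 0.18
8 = 8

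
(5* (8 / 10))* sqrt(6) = 4* sqrt(6) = 9.80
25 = 25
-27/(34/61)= -1647/34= -48.44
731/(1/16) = 11696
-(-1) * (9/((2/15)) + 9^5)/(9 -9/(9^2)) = 1064097/160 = 6650.61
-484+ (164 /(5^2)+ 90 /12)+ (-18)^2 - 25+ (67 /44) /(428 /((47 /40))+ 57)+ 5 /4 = -923895704 /5444725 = -169.69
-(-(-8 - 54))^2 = -3844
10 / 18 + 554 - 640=-769 / 9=-85.44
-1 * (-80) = 80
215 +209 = 424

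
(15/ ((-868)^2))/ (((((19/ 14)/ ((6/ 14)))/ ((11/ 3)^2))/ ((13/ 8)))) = 7865/ 57260224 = 0.00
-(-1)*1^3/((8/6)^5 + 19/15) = 1215/6659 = 0.18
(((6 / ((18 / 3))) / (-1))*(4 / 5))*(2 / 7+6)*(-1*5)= 176 / 7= 25.14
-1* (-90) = 90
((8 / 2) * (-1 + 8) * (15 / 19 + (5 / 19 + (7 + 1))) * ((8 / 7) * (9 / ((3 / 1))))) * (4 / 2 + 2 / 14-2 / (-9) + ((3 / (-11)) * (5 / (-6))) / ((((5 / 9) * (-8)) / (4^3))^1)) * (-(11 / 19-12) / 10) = -53661248 / 59565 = -900.89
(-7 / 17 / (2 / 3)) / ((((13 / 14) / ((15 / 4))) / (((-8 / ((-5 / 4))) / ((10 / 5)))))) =-1764 / 221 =-7.98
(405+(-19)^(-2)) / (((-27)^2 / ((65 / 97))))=9503390 / 25527393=0.37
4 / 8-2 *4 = -15 / 2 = -7.50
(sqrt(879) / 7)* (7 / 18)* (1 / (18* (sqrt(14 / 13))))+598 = sqrt(159978) / 4536+598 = 598.09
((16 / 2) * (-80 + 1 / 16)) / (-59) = 1279 / 118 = 10.84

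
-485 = -485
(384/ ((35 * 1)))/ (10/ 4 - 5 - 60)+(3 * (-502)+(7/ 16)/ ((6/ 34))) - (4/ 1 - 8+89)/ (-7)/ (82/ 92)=-12829525799/ 8610000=-1490.07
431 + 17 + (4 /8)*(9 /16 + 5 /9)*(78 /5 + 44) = 346549 /720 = 481.32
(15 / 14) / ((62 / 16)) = 60 / 217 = 0.28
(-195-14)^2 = 43681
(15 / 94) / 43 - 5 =-20195 / 4042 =-5.00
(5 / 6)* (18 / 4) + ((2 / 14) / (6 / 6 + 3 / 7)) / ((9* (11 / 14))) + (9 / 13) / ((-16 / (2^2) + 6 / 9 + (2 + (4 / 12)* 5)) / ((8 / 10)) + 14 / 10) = 11630101 / 2805660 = 4.15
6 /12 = 1 /2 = 0.50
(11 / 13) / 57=11 / 741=0.01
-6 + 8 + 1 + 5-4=4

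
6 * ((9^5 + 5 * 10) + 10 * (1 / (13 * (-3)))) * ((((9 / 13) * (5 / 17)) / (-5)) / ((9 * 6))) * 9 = -2406.74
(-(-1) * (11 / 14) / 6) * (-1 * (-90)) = 165 / 14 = 11.79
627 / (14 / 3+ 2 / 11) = 20691 / 160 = 129.32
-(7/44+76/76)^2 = -2601/1936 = -1.34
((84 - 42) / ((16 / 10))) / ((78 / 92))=805 / 26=30.96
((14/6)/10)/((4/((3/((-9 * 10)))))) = -7/3600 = -0.00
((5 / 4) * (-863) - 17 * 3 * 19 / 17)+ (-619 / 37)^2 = -4686723 / 5476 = -855.87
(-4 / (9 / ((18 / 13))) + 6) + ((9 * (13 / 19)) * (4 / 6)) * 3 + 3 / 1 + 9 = 7336 / 247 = 29.70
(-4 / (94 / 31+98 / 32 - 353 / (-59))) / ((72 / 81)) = -43896 / 117815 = -0.37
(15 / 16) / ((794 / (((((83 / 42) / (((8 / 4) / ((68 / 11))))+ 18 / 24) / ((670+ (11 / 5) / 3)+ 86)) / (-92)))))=-475275 / 4086139154944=-0.00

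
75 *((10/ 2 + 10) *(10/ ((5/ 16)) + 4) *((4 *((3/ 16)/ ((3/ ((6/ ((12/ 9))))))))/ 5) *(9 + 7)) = 145800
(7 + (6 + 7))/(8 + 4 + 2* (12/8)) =1.33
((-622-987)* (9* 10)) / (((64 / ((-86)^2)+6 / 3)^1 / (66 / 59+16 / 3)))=-16987484110 / 36521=-465142.91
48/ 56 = 0.86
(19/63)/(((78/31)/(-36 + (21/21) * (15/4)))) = -25327/6552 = -3.87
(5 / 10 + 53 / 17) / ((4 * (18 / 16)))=41 / 51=0.80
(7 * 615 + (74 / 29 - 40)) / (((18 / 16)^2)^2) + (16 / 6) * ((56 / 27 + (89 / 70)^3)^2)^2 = 275147745650050368442705361225069 / 79994624186329720875000000000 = 3439.58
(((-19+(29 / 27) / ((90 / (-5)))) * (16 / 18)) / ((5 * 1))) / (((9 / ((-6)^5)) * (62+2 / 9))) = 74104 / 1575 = 47.05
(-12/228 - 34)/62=-647/1178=-0.55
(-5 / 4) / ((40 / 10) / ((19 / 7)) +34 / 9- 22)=855 / 11456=0.07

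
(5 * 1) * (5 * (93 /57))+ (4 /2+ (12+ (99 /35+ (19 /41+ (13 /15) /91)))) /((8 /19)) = 53579363 /654360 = 81.88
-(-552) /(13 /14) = 7728 /13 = 594.46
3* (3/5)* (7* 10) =126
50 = 50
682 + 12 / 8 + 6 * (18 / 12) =1385 / 2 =692.50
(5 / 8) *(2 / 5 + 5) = 3.38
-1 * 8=-8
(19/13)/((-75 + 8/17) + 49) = -323/5642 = -0.06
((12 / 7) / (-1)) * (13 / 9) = -52 / 21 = -2.48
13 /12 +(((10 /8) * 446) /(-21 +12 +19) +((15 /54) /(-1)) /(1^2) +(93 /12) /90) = 6797 /120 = 56.64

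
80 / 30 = 8 / 3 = 2.67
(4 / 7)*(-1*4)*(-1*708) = 11328 / 7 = 1618.29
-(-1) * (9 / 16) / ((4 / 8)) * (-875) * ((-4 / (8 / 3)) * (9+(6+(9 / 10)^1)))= 751275 / 32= 23477.34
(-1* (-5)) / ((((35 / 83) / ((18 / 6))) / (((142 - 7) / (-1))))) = -33615 / 7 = -4802.14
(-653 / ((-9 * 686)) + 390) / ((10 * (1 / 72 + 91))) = 4817026 / 11238395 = 0.43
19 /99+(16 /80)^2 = 574 /2475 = 0.23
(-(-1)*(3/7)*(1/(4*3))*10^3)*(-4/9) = -1000/63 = -15.87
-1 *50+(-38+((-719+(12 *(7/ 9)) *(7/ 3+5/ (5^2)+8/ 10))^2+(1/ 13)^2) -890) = 6464125528/ 13689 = 472213.13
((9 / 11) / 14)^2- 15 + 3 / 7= -345495 / 23716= -14.57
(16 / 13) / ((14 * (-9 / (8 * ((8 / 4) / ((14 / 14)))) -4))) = -128 / 6643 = -0.02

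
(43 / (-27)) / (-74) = 43 / 1998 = 0.02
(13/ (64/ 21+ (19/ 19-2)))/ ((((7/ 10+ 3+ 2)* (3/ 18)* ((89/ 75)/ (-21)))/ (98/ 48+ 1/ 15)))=-249.34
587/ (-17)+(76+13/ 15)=10796/ 255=42.34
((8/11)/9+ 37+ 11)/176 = 595/2178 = 0.27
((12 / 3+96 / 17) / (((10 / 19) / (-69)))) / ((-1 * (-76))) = -16.64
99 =99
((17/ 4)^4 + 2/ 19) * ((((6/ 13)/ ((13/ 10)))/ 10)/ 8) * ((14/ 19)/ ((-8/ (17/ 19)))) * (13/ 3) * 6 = -566705727/ 182614016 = -3.10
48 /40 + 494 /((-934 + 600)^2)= 1.20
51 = 51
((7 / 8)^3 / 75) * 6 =343 / 6400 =0.05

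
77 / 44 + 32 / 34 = 183 / 68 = 2.69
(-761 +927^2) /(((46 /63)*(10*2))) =6761223 /115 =58793.24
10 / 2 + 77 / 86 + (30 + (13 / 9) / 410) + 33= 5466092 / 79335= 68.90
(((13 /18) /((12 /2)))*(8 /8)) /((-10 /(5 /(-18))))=13 /3888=0.00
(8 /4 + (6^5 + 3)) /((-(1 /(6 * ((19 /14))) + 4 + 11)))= -443517 /862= -514.52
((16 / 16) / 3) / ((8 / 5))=5 / 24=0.21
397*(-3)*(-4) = 4764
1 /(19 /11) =11 /19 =0.58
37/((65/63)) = 2331/65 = 35.86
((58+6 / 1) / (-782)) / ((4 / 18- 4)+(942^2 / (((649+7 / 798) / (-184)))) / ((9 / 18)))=10654128 / 65500860813605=0.00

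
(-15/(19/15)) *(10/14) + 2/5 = -5359/665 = -8.06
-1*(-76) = 76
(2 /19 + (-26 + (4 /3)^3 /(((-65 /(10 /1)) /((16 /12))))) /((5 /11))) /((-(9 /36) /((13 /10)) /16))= 37238272 /7695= 4839.28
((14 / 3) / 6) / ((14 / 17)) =17 / 18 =0.94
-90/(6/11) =-165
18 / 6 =3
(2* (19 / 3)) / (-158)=-19 / 237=-0.08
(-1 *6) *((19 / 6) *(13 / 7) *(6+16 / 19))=-1690 / 7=-241.43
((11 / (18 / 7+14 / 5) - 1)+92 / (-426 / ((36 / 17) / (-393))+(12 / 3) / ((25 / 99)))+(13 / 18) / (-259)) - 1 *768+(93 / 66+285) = -9158664393469615 / 19058924428236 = -480.54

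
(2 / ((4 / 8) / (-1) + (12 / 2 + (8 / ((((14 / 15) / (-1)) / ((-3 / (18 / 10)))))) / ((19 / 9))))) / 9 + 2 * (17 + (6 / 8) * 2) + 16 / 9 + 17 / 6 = 815017 / 19578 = 41.63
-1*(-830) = 830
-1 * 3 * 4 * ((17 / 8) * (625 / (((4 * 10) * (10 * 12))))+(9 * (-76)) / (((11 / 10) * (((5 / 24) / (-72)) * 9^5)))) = -5359411 / 114048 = -46.99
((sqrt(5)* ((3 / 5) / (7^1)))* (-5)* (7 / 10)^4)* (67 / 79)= -68943* sqrt(5) / 790000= -0.20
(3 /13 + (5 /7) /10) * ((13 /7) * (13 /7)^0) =55 /98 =0.56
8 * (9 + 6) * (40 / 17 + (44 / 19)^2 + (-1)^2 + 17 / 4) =9548550 / 6137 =1555.90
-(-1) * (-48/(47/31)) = -1488/47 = -31.66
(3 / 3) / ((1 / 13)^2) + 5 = 174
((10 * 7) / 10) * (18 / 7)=18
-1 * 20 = -20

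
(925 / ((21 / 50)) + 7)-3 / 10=463907 / 210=2209.08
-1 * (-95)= 95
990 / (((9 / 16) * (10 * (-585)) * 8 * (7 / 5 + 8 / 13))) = -22 / 1179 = -0.02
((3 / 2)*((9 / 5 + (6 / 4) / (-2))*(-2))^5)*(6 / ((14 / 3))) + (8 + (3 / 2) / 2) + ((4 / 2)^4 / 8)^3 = -62.01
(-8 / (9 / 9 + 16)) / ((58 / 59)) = -236 / 493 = -0.48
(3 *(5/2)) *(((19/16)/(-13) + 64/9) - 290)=-2648695/1248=-2122.35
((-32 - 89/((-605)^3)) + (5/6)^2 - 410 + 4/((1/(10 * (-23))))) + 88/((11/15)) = -9895718297671/7972024500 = -1241.31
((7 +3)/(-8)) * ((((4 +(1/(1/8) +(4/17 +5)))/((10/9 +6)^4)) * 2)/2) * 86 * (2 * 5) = -7.25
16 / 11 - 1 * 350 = -3834 / 11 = -348.55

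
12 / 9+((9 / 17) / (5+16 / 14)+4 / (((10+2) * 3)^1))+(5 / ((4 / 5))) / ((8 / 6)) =654545 / 105264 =6.22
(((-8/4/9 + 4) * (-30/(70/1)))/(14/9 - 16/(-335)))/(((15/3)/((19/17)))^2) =-72561/1438115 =-0.05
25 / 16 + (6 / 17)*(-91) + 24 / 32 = -8107 / 272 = -29.81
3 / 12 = 1 / 4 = 0.25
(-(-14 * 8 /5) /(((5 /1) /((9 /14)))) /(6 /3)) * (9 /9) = 36 /25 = 1.44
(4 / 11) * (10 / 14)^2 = 100 / 539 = 0.19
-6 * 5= -30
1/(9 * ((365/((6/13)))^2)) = 4/22515025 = 0.00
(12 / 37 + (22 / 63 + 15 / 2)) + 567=575.17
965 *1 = 965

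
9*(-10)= -90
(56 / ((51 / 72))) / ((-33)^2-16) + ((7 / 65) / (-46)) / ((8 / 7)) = 31254671 / 436324720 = 0.07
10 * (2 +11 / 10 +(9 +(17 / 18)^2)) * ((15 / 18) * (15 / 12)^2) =2630875 / 15552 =169.17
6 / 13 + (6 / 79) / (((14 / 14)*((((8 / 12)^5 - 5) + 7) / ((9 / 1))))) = 208059 / 265993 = 0.78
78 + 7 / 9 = 709 / 9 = 78.78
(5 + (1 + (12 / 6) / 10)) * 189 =5859 / 5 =1171.80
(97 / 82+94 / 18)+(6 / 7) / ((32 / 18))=142319 / 20664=6.89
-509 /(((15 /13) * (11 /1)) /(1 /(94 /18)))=-19851 /2585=-7.68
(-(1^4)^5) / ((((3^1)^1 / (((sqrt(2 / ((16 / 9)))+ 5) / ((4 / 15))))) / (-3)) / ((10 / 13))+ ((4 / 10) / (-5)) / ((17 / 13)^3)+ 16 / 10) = -19341009188025 / 28846460761438+ 70602389325 * sqrt(2) / 14423230380719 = -0.66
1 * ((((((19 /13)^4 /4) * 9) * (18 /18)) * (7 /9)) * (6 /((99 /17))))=15508199 /1885026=8.23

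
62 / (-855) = -62 / 855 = -0.07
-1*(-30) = 30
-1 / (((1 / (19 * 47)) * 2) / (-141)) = 125913 / 2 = 62956.50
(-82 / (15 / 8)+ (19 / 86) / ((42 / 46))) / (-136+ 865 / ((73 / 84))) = -9556357 / 188823320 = -0.05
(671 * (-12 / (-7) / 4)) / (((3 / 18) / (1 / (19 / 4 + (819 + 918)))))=0.99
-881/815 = -1.08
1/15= 0.07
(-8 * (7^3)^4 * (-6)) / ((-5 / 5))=-664381785648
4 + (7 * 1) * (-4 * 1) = -24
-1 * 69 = -69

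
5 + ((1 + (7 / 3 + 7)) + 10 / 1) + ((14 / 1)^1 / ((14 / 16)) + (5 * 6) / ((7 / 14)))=304 / 3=101.33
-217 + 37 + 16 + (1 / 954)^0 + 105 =-58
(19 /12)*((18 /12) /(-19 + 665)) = 1 /272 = 0.00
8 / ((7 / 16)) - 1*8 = 72 / 7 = 10.29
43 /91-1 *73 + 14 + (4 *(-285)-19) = -110795 /91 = -1217.53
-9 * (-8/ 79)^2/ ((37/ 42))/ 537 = -8064/ 41334143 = -0.00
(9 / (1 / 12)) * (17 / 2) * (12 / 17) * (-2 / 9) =-144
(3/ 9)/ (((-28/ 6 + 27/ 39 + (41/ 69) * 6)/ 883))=-264017/ 367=-719.39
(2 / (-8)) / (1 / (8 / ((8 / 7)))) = -7 / 4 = -1.75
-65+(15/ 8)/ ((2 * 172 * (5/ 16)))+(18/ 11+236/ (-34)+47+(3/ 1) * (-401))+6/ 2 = -39345815/ 32164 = -1223.29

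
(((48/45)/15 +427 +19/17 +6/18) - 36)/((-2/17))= -1501397/450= -3336.44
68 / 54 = 34 / 27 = 1.26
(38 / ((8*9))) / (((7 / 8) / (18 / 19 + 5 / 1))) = 226 / 63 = 3.59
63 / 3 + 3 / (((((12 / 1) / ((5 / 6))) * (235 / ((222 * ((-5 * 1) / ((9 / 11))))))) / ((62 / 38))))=612023 / 32148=19.04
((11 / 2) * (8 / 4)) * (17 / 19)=187 / 19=9.84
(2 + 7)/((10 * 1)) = 9/10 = 0.90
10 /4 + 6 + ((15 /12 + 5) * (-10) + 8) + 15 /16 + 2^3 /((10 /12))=-2837 /80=-35.46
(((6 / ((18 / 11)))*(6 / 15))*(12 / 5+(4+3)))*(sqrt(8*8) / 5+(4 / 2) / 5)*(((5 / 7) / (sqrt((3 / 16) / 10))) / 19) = 8272*sqrt(30) / 5985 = 7.57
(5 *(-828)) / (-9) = 460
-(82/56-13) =323/28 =11.54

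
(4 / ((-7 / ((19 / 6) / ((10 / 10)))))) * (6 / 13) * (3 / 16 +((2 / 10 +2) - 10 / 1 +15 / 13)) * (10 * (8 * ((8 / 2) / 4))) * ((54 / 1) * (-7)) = -27566568 / 169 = -163115.79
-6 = -6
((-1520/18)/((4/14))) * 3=-2660/3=-886.67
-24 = -24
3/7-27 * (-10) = 1893/7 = 270.43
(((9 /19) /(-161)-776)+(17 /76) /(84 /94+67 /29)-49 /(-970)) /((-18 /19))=2234178707179 /2727977560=818.99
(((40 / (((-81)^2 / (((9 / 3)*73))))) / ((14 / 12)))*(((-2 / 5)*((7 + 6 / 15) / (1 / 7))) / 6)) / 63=-43216 / 688905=-0.06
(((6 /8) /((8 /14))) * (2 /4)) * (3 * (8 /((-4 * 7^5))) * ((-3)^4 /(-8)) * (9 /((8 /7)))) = 6561 /351232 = 0.02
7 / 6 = 1.17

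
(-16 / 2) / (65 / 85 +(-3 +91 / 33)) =-4488 / 293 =-15.32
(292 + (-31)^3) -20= -29519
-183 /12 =-15.25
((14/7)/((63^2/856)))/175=0.00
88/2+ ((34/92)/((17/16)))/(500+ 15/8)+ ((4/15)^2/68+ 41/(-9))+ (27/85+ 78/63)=6758586224/164835825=41.00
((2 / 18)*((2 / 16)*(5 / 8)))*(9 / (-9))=-5 / 576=-0.01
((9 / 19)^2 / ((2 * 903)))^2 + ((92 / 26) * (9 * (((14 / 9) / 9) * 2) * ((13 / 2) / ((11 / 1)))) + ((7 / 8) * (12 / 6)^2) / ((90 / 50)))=39506934505837 / 4675656316716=8.45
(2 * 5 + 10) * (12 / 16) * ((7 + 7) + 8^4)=61650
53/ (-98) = -53/ 98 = -0.54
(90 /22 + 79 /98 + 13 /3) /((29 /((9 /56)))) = 89553 /1750672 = 0.05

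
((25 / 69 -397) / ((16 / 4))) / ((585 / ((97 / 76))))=-0.22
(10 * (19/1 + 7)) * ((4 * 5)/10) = 520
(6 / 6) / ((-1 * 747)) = -1 / 747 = -0.00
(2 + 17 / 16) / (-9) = -49 / 144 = -0.34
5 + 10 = 15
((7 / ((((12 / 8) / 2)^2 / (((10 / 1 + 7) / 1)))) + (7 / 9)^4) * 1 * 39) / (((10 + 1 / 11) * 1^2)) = 198829631 / 242757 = 819.05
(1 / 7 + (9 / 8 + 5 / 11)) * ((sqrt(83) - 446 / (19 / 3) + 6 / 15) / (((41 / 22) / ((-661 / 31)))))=1166296823 / 845215 - 701321 * sqrt(83) / 35588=1200.35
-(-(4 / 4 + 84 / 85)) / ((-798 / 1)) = -169 / 67830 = -0.00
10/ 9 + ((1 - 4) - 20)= -197/ 9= -21.89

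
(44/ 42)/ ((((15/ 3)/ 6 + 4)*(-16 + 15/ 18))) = -264/ 18473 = -0.01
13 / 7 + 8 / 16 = 33 / 14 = 2.36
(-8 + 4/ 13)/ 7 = -100/ 91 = -1.10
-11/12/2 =-11/24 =-0.46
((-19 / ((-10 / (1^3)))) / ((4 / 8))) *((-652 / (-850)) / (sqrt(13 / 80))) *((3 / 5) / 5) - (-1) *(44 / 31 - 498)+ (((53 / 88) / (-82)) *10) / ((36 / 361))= -2002461487 / 4026528+ 74328 *sqrt(65) / 690625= -496.45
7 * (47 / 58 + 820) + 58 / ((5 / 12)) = 1706613 / 290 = 5884.87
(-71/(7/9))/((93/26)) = -25.52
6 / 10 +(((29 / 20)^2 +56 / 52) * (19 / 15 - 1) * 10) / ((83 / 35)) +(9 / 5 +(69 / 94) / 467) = 707745066 / 118414855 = 5.98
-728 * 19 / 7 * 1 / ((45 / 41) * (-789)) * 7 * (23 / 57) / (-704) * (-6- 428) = 3.97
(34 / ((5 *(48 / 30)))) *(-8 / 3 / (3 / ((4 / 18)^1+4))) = -15.95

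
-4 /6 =-2 /3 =-0.67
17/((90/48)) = 136/15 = 9.07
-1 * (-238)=238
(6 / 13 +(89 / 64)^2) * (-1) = -127549 / 53248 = -2.40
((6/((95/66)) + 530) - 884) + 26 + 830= 48086/95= 506.17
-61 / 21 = -2.90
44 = 44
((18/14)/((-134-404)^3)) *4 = -9/272511526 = -0.00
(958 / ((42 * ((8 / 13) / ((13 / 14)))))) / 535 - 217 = -272974489 / 1258320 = -216.94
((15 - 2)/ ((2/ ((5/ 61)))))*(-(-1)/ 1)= 65/ 122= 0.53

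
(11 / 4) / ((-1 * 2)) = -11 / 8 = -1.38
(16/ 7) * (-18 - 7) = -400/ 7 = -57.14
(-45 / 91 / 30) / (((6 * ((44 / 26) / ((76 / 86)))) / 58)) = -551 / 6622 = -0.08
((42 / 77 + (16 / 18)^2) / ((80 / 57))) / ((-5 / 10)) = -2261 / 1188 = -1.90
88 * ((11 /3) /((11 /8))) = 704 /3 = 234.67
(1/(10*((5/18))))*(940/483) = 564/805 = 0.70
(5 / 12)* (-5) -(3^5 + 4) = -2989 / 12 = -249.08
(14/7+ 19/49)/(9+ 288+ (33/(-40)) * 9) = 40/4851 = 0.01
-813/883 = -0.92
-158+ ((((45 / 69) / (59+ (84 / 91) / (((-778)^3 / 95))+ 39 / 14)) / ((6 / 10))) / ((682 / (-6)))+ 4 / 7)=-572100726054094421 / 3634030077376391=-157.43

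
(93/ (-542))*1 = -93/ 542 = -0.17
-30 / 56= -15 / 28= -0.54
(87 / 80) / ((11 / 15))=261 / 176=1.48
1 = 1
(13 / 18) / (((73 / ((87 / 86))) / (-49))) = -18473 / 37668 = -0.49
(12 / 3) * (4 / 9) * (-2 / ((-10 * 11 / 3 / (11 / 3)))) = 16 / 45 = 0.36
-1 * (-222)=222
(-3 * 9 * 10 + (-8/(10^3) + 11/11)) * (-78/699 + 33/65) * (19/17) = -225454418/1893125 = -119.09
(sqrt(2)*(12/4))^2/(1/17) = 306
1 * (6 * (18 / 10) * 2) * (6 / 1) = 648 / 5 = 129.60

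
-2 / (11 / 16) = -32 / 11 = -2.91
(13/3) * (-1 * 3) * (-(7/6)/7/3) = 13/18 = 0.72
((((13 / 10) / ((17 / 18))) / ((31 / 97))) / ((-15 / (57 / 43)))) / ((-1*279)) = 23959 / 17562275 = 0.00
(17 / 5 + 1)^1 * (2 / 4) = 11 / 5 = 2.20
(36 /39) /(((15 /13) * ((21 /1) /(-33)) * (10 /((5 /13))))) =-22 /455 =-0.05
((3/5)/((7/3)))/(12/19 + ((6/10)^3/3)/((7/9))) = 1425/4013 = 0.36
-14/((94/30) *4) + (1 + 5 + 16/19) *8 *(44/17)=4267525/30362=140.55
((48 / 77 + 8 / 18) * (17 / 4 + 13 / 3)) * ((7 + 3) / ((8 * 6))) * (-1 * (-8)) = 95275 / 6237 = 15.28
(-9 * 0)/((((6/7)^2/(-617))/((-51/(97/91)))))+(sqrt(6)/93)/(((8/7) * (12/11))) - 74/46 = -37/23+77 * sqrt(6)/8928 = -1.59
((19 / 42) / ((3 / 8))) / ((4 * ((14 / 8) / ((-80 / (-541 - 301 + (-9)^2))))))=6080 / 335601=0.02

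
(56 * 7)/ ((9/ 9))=392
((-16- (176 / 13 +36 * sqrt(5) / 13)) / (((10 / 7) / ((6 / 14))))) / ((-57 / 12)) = 216 * sqrt(5) / 1235 +2304 / 1235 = 2.26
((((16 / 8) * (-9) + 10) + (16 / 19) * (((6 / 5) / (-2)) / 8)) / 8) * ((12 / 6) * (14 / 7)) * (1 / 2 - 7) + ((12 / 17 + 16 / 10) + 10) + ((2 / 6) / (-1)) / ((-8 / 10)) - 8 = 599381 / 19380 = 30.93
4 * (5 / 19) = 20 / 19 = 1.05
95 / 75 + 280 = 4219 / 15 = 281.27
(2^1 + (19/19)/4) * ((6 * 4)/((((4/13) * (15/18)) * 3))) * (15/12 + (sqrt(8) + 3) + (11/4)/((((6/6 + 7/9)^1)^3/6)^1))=702 * sqrt(2)/5 + 20664423/40960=703.06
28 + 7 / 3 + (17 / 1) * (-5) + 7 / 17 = -2767 / 51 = -54.25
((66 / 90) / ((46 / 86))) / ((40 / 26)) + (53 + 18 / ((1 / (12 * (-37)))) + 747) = -49618651 / 6900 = -7191.11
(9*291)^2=6859161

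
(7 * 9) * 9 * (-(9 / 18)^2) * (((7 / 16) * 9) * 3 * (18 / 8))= -964467 / 256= -3767.45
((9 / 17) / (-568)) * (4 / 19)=-9 / 45866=-0.00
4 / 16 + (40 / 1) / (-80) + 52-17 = 139 / 4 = 34.75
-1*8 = -8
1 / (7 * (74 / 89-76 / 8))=-178 / 10801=-0.02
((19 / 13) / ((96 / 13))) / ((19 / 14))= 0.15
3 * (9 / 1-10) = -3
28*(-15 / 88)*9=-945 / 22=-42.95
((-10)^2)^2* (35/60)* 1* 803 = 14052500/3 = 4684166.67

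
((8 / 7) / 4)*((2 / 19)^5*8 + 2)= 9904908 / 17332693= 0.57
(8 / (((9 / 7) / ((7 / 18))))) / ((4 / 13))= 637 / 81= 7.86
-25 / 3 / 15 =-5 / 9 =-0.56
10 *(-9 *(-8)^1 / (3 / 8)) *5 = 9600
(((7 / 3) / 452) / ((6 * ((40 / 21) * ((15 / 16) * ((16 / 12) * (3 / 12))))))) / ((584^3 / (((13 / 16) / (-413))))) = -91 / 6373973210726400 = -0.00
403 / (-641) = -403 / 641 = -0.63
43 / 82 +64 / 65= 8043 / 5330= 1.51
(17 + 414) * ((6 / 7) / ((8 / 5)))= 6465 / 28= 230.89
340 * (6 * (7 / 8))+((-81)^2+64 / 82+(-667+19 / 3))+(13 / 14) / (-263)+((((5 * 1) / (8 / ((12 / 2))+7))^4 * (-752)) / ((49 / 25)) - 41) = 601972713749 / 79255050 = 7595.39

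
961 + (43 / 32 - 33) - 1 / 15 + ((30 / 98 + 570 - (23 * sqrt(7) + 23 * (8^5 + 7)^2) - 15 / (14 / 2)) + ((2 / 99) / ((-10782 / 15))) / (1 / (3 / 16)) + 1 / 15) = -2297318901189196099 / 92983968 - 23 * sqrt(7) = -24706612938.35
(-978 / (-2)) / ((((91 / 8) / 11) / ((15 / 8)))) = 80685 / 91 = 886.65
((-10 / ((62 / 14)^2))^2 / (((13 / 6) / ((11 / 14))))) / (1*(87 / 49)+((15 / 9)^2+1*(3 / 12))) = 1996671600 / 101724914629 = 0.02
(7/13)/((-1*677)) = -7/8801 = -0.00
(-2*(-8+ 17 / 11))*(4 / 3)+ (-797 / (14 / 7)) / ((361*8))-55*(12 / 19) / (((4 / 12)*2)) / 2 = -1711373 / 190608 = -8.98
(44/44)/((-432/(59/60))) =-59/25920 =-0.00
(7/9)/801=7/7209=0.00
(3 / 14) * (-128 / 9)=-64 / 21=-3.05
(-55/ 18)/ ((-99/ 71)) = 355/ 162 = 2.19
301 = 301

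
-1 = -1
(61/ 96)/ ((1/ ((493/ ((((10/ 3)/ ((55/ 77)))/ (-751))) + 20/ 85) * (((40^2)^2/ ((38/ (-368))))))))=8477414019520000/ 6783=1249803039882.06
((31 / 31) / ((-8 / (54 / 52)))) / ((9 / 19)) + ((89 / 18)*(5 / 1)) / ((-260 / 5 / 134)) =-119773 / 1872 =-63.98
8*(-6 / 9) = -16 / 3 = -5.33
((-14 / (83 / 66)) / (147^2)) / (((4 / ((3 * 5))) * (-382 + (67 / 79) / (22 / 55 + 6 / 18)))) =47795 / 9421900957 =0.00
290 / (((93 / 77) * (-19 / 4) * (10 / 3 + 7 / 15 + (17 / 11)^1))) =-350900 / 37107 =-9.46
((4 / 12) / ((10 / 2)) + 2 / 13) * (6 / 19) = 86 / 1235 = 0.07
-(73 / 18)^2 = -5329 / 324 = -16.45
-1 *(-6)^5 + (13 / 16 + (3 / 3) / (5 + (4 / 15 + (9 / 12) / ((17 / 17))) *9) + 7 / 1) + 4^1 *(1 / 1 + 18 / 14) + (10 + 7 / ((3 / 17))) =745745963 / 95088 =7842.69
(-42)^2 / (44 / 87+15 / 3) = 320.39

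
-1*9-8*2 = -25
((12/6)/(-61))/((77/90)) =-180/4697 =-0.04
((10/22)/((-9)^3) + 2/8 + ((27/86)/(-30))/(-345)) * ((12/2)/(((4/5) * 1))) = 49449833/26435970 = 1.87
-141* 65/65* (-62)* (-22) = -192324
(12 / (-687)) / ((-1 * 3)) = 4 / 687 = 0.01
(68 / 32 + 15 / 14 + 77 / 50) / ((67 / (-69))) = -457539 / 93800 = -4.88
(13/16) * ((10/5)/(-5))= -13/40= -0.32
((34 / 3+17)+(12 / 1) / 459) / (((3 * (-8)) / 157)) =-681223 / 3672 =-185.52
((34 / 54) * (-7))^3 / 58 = -1685159 / 1141614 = -1.48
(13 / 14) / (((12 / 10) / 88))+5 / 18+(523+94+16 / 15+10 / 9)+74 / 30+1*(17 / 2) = 220033 / 315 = 698.52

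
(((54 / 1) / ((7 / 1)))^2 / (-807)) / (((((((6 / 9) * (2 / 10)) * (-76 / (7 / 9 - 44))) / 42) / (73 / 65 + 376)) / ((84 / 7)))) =-27805684212 / 465101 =-59784.18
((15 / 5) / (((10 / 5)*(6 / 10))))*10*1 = 25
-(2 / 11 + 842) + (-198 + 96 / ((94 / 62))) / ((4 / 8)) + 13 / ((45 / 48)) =-8512484 / 7755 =-1097.68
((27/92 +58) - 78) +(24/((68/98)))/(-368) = -7742/391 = -19.80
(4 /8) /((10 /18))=9 /10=0.90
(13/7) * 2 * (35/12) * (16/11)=520/33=15.76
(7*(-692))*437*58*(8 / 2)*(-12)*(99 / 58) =10059166656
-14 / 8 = -1.75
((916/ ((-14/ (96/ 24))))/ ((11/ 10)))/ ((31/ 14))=-36640/ 341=-107.45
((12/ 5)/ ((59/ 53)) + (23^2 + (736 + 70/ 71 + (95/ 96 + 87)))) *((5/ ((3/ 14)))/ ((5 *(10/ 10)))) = 19087604137/ 3016080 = 6328.61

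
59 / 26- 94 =-2385 / 26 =-91.73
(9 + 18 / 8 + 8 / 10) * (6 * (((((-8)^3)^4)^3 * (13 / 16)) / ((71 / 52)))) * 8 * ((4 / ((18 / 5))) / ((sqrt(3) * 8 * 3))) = 3304329042988515538787790390512582656 * sqrt(3) / 1917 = 2985532492113486590291537000000000.00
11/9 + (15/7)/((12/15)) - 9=-1285/252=-5.10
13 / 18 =0.72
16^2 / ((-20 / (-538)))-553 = 31667 / 5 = 6333.40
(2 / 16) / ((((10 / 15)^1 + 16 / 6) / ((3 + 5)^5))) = 6144 / 5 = 1228.80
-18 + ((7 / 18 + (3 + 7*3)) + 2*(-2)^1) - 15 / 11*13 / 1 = -15.34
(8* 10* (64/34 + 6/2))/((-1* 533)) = -6640/9061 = -0.73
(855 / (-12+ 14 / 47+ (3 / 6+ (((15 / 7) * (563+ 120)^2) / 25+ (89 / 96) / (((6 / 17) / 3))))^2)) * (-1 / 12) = -151224192000 / 3394748932894504727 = -0.00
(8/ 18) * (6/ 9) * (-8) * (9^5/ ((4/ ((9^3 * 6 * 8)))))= -1224440064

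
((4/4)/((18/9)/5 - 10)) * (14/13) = -35/312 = -0.11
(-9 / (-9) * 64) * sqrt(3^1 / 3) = 64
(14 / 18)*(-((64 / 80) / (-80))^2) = -7 / 90000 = -0.00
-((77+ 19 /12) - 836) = 9089 /12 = 757.42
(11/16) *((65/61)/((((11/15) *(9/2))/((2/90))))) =65/13176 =0.00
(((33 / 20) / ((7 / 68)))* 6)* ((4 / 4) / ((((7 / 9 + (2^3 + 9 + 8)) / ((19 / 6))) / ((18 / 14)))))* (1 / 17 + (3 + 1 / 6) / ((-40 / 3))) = -12341241 / 4547200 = -2.71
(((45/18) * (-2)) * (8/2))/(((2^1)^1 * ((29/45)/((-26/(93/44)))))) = 171600/899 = 190.88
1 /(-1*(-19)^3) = 1 /6859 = 0.00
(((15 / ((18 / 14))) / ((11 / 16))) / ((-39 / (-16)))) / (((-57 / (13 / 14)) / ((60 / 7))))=-12800 / 13167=-0.97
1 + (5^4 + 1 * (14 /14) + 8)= 635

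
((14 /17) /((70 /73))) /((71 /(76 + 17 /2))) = 12337 /12070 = 1.02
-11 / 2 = -5.50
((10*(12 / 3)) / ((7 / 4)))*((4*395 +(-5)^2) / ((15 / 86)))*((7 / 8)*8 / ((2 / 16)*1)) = 11778560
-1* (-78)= 78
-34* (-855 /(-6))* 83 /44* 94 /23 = -18900345 /506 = -37352.46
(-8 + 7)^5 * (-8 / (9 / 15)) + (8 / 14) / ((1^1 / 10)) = 400 / 21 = 19.05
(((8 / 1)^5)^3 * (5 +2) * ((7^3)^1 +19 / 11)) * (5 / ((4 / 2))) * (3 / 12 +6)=14592718323843072000 / 11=1326610756713006545.45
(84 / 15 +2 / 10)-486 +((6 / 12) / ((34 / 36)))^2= -693484 / 1445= -479.92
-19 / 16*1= -1.19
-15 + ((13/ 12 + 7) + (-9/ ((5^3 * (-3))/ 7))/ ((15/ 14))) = -50699/ 7500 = -6.76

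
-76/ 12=-6.33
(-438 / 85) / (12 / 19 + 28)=-0.18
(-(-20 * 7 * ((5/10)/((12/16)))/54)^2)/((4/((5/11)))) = -24500/72171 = -0.34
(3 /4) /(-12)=-1 /16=-0.06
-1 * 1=-1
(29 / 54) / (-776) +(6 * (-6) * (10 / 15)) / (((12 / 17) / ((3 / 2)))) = -2137133 / 41904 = -51.00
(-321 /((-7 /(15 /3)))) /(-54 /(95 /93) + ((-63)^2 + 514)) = 152475 /2946041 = 0.05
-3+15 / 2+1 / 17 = 155 / 34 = 4.56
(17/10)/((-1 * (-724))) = 0.00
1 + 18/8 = 13/4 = 3.25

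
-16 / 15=-1.07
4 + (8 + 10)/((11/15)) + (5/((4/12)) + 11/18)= 44.16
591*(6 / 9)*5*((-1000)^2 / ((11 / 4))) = 7880000000 / 11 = 716363636.36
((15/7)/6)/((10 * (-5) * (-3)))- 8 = -3359/420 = -8.00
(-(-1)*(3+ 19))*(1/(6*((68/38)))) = 209/102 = 2.05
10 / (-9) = -10 / 9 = -1.11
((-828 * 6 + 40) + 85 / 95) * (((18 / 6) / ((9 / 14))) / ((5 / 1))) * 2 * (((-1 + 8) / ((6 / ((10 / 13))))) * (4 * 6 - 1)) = -189840.94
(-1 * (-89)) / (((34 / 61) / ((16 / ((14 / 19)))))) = 412604 / 119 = 3467.26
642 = 642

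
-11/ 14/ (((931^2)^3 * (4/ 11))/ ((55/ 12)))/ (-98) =6655/ 42883817056696069398336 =0.00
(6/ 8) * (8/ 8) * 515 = 1545/ 4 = 386.25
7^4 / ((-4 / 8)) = -4802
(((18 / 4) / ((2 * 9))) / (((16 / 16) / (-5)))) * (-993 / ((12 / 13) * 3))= 21515 / 48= 448.23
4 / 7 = 0.57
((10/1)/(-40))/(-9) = 1/36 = 0.03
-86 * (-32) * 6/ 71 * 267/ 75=1469568/ 1775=827.93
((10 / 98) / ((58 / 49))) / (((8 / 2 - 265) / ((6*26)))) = -130 / 2523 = -0.05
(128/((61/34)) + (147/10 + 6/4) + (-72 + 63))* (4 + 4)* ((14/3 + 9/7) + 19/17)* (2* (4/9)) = 3869756416/979965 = 3948.87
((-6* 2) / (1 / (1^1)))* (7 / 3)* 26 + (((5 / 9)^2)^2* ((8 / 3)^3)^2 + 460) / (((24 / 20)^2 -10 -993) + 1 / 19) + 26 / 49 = -20290402348684471 / 27872852289849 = -727.96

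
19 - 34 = -15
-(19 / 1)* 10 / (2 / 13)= -1235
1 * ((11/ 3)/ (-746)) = -11/ 2238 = -0.00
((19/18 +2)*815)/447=5.57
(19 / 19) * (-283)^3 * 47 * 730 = -777642565970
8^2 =64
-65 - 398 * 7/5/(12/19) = -28417/30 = -947.23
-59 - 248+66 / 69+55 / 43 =-304.76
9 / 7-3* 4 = -75 / 7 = -10.71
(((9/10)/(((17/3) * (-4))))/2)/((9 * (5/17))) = -3/400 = -0.01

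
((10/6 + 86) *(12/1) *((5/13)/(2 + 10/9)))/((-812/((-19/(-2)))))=-224865/147784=-1.52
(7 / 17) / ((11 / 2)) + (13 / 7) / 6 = 3019 / 7854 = 0.38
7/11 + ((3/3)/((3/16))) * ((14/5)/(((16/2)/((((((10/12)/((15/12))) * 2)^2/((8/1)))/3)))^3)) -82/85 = -36254777/110421630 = -0.33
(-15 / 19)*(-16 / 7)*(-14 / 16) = -30 / 19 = -1.58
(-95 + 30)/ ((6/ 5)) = -325/ 6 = -54.17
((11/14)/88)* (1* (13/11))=13/1232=0.01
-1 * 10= -10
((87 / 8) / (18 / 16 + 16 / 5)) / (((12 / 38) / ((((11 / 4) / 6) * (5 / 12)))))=1.52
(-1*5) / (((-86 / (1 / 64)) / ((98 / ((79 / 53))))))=12985 / 217408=0.06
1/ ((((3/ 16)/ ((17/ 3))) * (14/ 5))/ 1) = 680/ 63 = 10.79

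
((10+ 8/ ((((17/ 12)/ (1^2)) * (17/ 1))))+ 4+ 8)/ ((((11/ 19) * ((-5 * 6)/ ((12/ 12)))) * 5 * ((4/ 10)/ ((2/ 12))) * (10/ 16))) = -0.17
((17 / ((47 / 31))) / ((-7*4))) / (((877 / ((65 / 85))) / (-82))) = 16523 / 577066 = 0.03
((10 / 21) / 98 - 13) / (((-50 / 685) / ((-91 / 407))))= -11907766 / 299145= -39.81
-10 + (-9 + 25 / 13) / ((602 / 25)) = -10.29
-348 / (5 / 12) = -4176 / 5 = -835.20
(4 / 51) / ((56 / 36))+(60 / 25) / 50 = 1464 / 14875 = 0.10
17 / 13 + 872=11353 / 13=873.31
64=64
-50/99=-0.51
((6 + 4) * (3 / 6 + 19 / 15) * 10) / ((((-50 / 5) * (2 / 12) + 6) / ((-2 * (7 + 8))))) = -15900 / 13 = -1223.08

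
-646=-646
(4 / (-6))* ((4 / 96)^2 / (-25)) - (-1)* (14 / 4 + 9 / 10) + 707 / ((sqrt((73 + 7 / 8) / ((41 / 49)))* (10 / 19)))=95041 / 21600 + 1919* sqrt(48462) / 2955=147.36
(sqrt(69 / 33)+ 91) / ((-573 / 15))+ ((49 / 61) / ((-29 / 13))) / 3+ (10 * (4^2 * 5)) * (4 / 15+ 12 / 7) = 11226858656 / 7095459 - 5 * sqrt(253) / 2101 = 1582.22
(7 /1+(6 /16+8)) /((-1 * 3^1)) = -41 /8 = -5.12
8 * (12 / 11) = 96 / 11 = 8.73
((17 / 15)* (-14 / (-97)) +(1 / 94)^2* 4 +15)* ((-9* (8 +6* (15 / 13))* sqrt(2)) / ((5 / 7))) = -2047022124* sqrt(2) / 717925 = -4032.35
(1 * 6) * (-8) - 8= -56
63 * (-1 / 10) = -63 / 10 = -6.30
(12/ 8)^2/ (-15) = -3/ 20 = -0.15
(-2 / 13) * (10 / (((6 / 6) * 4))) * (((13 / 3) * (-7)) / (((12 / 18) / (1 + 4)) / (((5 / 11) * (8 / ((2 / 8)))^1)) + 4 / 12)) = 14000 / 411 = 34.06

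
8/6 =4/3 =1.33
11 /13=0.85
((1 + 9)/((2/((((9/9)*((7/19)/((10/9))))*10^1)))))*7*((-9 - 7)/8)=-232.11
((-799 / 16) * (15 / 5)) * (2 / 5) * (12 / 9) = -799 / 10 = -79.90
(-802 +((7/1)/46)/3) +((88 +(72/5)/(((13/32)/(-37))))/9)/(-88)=-800.40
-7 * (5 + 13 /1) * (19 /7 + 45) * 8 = -48096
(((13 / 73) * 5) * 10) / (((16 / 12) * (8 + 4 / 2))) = 195 / 292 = 0.67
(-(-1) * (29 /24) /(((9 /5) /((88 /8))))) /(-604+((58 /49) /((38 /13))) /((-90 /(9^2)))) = -7424725 /607676364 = -0.01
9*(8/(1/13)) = 936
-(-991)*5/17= 4955/17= 291.47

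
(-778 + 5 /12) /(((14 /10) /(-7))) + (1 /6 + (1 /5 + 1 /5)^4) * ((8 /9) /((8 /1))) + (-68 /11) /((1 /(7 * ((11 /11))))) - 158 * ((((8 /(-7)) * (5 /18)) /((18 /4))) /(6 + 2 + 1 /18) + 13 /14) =3699.33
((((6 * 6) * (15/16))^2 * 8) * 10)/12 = 30375/4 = 7593.75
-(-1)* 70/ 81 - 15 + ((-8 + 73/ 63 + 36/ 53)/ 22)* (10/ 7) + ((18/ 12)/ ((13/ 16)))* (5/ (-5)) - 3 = -583033571/ 30081051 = -19.38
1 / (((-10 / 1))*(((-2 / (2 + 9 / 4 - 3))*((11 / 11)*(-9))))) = -1 / 144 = -0.01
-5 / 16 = -0.31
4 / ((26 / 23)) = 46 / 13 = 3.54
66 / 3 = 22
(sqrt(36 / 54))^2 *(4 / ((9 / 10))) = 80 / 27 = 2.96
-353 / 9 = -39.22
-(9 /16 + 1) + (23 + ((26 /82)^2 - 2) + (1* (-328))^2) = 2894104759 /26896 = 107603.54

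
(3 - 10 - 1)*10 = -80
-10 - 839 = -849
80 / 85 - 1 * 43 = -715 / 17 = -42.06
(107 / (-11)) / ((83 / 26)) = -2782 / 913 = -3.05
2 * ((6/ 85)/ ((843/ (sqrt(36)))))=24/ 23885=0.00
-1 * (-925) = 925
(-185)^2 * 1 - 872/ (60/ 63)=166547/ 5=33309.40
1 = 1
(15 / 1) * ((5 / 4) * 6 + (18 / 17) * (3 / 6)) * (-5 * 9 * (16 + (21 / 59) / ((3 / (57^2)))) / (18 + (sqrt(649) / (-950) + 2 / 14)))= -120110.86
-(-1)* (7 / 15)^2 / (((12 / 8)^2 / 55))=2156 / 405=5.32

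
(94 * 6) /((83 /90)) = 50760 /83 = 611.57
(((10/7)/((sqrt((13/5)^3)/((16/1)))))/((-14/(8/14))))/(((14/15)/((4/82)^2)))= -48000 * sqrt(65)/682097689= -0.00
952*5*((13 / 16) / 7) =1105 / 2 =552.50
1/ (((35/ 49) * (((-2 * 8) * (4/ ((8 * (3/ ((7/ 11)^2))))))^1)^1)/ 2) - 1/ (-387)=-140341/ 54180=-2.59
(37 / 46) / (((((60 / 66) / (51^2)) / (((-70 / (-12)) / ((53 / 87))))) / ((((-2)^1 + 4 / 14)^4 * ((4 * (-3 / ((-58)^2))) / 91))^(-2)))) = 806208525175445891407909 / 4193181499392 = 192266546366.37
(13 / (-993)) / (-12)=13 / 11916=0.00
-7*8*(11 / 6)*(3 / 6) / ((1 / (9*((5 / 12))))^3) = -86625 / 32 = -2707.03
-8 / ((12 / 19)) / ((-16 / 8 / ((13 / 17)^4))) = 542659 / 250563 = 2.17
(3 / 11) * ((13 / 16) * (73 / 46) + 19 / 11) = 73269 / 89056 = 0.82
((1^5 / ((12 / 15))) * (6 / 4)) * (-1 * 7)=-105 / 8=-13.12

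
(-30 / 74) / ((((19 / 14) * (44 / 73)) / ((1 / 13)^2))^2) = -3916815 / 184640810068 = -0.00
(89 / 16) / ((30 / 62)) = 2759 / 240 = 11.50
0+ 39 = 39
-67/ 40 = -1.68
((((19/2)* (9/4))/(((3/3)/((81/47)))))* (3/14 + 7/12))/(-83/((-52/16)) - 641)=-0.05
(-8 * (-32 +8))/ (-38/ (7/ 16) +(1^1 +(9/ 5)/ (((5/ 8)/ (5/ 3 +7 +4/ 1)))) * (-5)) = -0.70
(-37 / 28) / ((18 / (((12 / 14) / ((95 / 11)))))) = -407 / 55860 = -0.01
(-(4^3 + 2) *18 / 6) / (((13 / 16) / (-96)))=23394.46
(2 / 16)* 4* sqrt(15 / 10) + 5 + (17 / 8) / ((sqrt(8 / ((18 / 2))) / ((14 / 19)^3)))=6.51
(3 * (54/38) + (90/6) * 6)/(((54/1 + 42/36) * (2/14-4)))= -2786/6289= -0.44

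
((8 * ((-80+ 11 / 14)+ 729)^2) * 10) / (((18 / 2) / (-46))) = -76134976280 / 441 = -172641669.57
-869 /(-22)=79 /2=39.50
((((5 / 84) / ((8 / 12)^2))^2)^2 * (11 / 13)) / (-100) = -22275 / 8182300672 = -0.00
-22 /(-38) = 11 /19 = 0.58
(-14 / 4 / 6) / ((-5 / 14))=49 / 30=1.63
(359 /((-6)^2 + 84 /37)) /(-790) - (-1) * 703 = 786390637 /1118640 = 702.99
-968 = -968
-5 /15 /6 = -1 /18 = -0.06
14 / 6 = 7 / 3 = 2.33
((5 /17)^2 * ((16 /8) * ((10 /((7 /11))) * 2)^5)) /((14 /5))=64420400000000 /34000561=1894686.38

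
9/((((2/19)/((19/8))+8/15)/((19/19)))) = 48735/3128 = 15.58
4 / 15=0.27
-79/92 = -0.86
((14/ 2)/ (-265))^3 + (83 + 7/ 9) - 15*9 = -8579040212/ 167486625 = -51.22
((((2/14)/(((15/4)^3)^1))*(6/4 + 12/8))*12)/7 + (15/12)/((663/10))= 88759/2707250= 0.03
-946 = -946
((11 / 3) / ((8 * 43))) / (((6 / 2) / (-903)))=-77 / 24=-3.21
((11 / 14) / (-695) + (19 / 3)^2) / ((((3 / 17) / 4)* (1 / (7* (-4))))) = -25456.47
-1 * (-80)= 80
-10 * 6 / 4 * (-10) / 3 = 50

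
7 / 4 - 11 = -37 / 4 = -9.25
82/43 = 1.91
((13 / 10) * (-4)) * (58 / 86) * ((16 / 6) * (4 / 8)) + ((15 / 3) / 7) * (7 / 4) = -8839 / 2580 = -3.43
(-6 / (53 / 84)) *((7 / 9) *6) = -2352 / 53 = -44.38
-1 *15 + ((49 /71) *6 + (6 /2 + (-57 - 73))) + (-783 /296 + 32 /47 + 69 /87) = -139.03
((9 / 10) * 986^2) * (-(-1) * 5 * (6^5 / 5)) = 34019082432 / 5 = 6803816486.40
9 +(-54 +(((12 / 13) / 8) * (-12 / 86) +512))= 261044 / 559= 466.98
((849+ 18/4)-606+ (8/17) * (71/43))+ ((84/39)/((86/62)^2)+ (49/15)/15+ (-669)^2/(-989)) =-858231458659/4229310150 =-202.92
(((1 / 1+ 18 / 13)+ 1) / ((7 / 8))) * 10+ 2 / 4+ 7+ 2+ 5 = 9679 / 182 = 53.18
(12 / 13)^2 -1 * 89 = -14897 / 169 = -88.15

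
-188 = -188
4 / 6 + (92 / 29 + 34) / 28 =347 / 174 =1.99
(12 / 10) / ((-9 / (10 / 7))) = -4 / 21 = -0.19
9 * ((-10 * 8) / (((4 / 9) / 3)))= -4860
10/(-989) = -10/989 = -0.01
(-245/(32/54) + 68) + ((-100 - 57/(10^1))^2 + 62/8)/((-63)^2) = -342.62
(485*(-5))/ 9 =-2425/ 9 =-269.44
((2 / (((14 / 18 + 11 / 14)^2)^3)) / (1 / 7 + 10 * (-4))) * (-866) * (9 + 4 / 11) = 555218481070487808 / 19932039353412989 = 27.86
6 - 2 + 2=6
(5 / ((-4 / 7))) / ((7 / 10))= -12.50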